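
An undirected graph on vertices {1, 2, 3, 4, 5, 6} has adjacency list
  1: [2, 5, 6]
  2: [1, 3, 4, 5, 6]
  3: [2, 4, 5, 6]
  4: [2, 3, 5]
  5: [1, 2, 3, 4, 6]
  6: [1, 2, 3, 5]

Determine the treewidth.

3

A width-3 tree decomposition is:
Bags: B1 = {2, 3, 5, 6}  B2 = {1, 2, 5, 6}  B3 = {2, 3, 4, 5}
Tree: B1–B2, B1–B3
Every bag has size at most 4, so the width is 4 − 1 = 3 and tw(G) ≤ 3. On the other hand G contains the 4-clique {1, 2, 5, 6}. A clique must lie in a single bag of any decomposition, so no decomposition can have width below 3. Therefore the treewidth is 3.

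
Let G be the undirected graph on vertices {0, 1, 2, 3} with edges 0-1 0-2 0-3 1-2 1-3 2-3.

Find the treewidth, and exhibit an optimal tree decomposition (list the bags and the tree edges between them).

Treewidth 3.
One optimal decomposition is:
Bags: B1 = {0, 1, 2, 3}
Tree: (single bag)

A single bag containing all 4 vertices is trivially a valid decomposition of width 3. On the other hand G contains the 4-clique {0, 1, 2, 3}. A clique must lie in a single bag of any decomposition, so no decomposition can have width below 3. The upper and lower bounds meet at 3, so that is the treewidth.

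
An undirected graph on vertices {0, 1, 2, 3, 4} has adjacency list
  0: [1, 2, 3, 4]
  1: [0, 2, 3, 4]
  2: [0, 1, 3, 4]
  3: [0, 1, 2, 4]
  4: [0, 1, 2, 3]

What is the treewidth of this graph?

A width-4 tree decomposition is:
Bags: B1 = {0, 1, 2, 3, 4}
Tree: (single bag)
With just one bag of size 5, the width is 5 − 1 = 4, so tw(G) ≤ 4. Conversely, {0, 1, 2, 3, 4} is a clique of size 5, and the vertices of any clique must share a bag in every tree decomposition; so some bag has ≥ 5 vertices and tw(G) ≥ 4. Hence tw(G) = 4 exactly.

4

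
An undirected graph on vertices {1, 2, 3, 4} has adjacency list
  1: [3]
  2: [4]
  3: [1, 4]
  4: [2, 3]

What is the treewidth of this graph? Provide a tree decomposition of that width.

Every bag has size at most 2, so the width is 2 − 1 = 1 and tw(G) ≤ 1. Any graph with an edge has treewidth ≥ 1, and G has the edge 4–3. Therefore the treewidth is 1.

Treewidth 1.
One such decomposition:
Bags: B1 = {3, 4}  B2 = {1, 3}  B3 = {2, 4}
Tree: B1–B2, B1–B3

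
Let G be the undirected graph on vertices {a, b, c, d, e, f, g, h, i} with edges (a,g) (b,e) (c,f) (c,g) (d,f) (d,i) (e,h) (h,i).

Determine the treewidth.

A width-1 tree decomposition is:
Bags: B1 = {b, e}  B2 = {e, h}  B3 = {h, i}  B4 = {d, i}  B5 = {d, f}  B6 = {c, f}  B7 = {c, g}  B8 = {a, g}
Tree: B1–B2, B2–B3, B3–B4, B4–B5, B5–B6, B6–B7, B7–B8
The largest bag has 2 vertices, giving width 1; this decomposition certifies tw(G) ≤ 1. Since G has at least one edge (e.g. b–e), it is not an edgeless graph, so tw(G) ≥ 1. The upper and lower bounds meet at 1, so that is the treewidth.

1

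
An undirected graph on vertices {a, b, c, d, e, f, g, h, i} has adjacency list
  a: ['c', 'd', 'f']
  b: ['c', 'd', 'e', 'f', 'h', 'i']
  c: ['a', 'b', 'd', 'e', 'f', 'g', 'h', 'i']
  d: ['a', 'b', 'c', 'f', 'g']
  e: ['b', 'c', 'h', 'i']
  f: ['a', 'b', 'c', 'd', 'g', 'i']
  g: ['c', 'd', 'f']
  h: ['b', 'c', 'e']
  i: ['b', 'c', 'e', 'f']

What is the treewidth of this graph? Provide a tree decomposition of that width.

Treewidth 3.
One optimal decomposition is:
Bags: B1 = {b, c, d, f}  B2 = {b, c, f, i}  B3 = {a, c, d, f}  B4 = {b, c, e, i}  B5 = {c, d, f, g}  B6 = {b, c, e, h}
Tree: B1–B2, B1–B3, B2–B4, B3–B5, B4–B6

Every bag has size at most 4, so the width is 4 − 1 = 3 and tw(G) ≤ 3. Conversely, {b, c, e, h} is a clique of size 4, and the vertices of any clique must share a bag in every tree decomposition; so some bag has ≥ 4 vertices and tw(G) ≥ 3. Therefore the treewidth is 3.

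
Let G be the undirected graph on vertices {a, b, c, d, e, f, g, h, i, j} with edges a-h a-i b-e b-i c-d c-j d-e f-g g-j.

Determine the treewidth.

A width-1 tree decomposition is:
Bags: B1 = {f, g}  B2 = {g, j}  B3 = {c, j}  B4 = {c, d}  B5 = {d, e}  B6 = {b, e}  B7 = {b, i}  B8 = {a, i}  B9 = {a, h}
Tree: B1–B2, B2–B3, B3–B4, B4–B5, B5–B6, B6–B7, B7–B8, B8–B9
Each bag holds 2 vertices, so the decomposition has width 1, which upper-bounds the treewidth. Since G has at least one edge (e.g. f–g), it is not an edgeless graph, so tw(G) ≥ 1. Therefore the treewidth is 1.

1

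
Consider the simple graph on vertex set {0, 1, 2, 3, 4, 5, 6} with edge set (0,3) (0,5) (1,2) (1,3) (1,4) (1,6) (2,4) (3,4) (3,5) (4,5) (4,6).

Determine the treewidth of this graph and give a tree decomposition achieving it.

Every bag has size at most 3, so the width is 3 − 1 = 2 and tw(G) ≤ 2. On the other hand G contains the 3-clique {0, 3, 5}. A clique must lie in a single bag of any decomposition, so no decomposition can have width below 2. Combining the bounds, tw(G) = 2.

Treewidth 2.
Bags: B1 = {3, 4, 5}  B2 = {0, 3, 5}  B3 = {1, 3, 4}  B4 = {1, 2, 4}  B5 = {1, 4, 6}
Tree: B1–B2, B1–B3, B3–B4, B3–B5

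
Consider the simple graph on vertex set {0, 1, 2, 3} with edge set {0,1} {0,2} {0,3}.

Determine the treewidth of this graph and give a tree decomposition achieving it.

Every bag has size at most 2, so the width is 2 − 1 = 1 and tw(G) ≤ 1. Any graph with an edge has treewidth ≥ 1, and G has the edge 2–0. Therefore the treewidth is 1.

Treewidth 1.
One optimal decomposition is:
Bags: B1 = {0, 2}  B2 = {0, 1}  B3 = {0, 3}
Tree: B1–B2, B2–B3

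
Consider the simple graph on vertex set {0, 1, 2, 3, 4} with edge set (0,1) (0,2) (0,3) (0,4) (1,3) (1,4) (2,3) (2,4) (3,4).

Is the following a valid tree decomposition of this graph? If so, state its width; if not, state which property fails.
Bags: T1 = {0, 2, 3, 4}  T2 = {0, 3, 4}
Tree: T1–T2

A tree decomposition must satisfy three properties: every vertex lies in some bag; for every edge, both endpoints lie together in some bag; and for every vertex, the bags containing it form a connected subtree. Here vertex 1 appears in no bag, so the decomposition is invalid.

No — vertex 1 appears in no bag.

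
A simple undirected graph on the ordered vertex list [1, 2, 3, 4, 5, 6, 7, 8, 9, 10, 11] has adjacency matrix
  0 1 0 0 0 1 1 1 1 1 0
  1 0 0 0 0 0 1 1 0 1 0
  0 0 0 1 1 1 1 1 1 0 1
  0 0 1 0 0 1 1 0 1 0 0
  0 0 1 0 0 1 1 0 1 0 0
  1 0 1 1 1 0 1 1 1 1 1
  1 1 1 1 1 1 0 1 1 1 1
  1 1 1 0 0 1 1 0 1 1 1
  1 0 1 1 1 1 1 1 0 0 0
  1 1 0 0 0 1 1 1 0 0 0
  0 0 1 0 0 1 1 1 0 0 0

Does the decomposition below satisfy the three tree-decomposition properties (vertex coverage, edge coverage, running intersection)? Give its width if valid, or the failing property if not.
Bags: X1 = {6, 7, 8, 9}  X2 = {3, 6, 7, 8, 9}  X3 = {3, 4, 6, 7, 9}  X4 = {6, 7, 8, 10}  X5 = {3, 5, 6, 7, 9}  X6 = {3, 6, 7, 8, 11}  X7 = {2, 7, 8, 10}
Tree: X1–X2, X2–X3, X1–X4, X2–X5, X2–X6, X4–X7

A tree decomposition must satisfy three properties: every vertex lies in some bag; for every edge, both endpoints lie together in some bag; and for every vertex, the bags containing it form a connected subtree. Here vertex 1 appears in no bag, so the decomposition is invalid.

No — vertex 1 appears in no bag.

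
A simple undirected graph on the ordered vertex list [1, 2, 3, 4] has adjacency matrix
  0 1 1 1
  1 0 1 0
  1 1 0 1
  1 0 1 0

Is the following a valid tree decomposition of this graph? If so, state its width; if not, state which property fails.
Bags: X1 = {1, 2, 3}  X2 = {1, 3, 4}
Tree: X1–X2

Every vertex of G appears in some bag (union = {1, 2, 3, 4}); every edge is covered by a bag; and for each vertex v the set of bags containing v is connected in the bag tree. The decomposition is therefore valid. The largest bag has 3 vertices, so the width is 2.

Yes; width 2.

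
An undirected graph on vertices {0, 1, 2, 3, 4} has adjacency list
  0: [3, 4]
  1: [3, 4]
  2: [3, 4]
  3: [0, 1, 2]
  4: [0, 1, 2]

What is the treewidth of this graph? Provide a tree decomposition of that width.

Treewidth 2.
One such decomposition:
Bags: B1 = {2, 3, 4}  B2 = {1, 3, 4}  B3 = {0, 3, 4}
Tree: B1–B2, B2–B3

Every bag has size at most 3, so the width is 3 − 1 = 2 and tw(G) ≤ 2. For the lower bound, G contains the cycle 2–4–1–3–2, so G is not a forest; only forests have treewidth ≤ 1, hence tw(G) ≥ 2. Therefore the treewidth is 2.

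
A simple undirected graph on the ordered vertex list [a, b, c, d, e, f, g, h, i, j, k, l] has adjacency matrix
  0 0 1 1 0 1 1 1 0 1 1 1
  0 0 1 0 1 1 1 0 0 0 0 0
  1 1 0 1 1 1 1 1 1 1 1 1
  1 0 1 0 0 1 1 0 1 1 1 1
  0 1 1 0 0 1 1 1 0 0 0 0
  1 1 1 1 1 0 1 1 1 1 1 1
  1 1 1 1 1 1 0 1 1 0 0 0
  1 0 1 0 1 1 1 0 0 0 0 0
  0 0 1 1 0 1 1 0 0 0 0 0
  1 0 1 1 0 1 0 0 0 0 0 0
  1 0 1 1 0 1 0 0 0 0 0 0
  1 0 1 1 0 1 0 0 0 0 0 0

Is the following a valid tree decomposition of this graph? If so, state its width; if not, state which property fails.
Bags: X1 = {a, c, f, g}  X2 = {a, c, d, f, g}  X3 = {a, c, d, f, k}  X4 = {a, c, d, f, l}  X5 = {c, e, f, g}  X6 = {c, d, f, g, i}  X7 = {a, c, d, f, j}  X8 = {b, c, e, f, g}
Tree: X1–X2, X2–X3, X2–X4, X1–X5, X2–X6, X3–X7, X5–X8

A tree decomposition must satisfy three properties: every vertex lies in some bag; for every edge, both endpoints lie together in some bag; and for every vertex, the bags containing it form a connected subtree. Here vertex h appears in no bag, so the decomposition is invalid.

No — vertex h appears in no bag.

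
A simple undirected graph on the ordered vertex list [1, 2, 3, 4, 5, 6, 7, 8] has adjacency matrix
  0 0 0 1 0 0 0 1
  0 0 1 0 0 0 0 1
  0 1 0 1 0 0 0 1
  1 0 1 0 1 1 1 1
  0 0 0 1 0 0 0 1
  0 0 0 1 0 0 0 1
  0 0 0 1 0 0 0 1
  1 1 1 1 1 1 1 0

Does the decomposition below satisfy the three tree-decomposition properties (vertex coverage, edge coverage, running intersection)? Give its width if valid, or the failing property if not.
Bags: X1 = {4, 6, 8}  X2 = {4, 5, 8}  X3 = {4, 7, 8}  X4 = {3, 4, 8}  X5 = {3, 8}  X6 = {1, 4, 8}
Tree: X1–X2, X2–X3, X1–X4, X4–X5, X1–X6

No — vertex 2 appears in no bag.

A tree decomposition must satisfy three properties: every vertex lies in some bag; for every edge, both endpoints lie together in some bag; and for every vertex, the bags containing it form a connected subtree. Here vertex 2 appears in no bag, so the decomposition is invalid.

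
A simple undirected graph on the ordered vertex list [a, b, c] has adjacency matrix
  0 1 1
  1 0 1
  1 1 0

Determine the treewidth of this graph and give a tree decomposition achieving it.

A single bag containing all 3 vertices is trivially a valid decomposition of width 2. For the lower bound, the 3 vertices {a, b, c} are pairwise adjacent, and any tree decomposition puts a clique entirely inside one bag — forcing width ≥ 2. The upper and lower bounds meet at 2, so that is the treewidth.

Treewidth 2.
One such decomposition:
Bags: B1 = {a, b, c}
Tree: (single bag)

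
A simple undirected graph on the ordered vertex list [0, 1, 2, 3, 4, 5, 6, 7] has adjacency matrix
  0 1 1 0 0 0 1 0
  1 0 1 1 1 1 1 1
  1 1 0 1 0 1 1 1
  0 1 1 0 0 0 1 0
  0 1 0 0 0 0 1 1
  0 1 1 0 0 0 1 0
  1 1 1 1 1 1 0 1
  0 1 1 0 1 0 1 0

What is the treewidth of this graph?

A width-3 tree decomposition is:
Bags: B1 = {1, 4, 6, 7}  B2 = {1, 2, 6, 7}  B3 = {1, 2, 3, 6}  B4 = {0, 1, 2, 6}  B5 = {1, 2, 5, 6}
Tree: B1–B2, B2–B3, B3–B4, B4–B5
Every bag has size at most 4, so the width is 4 − 1 = 3 and tw(G) ≤ 3. On the other hand G contains the 4-clique {0, 1, 2, 6}. A clique must lie in a single bag of any decomposition, so no decomposition can have width below 3. Hence tw(G) = 3 exactly.

3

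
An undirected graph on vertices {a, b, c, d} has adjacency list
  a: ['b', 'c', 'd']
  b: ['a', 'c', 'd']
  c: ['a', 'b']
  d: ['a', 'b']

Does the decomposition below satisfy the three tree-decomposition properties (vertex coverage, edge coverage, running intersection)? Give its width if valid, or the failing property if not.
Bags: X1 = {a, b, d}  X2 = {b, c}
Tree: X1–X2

No — edge (a,c) lies in no bag.

A tree decomposition must satisfy three properties: every vertex lies in some bag; for every edge, both endpoints lie together in some bag; and for every vertex, the bags containing it form a connected subtree. Here edge (a,c) lies in no bag, so the decomposition is invalid.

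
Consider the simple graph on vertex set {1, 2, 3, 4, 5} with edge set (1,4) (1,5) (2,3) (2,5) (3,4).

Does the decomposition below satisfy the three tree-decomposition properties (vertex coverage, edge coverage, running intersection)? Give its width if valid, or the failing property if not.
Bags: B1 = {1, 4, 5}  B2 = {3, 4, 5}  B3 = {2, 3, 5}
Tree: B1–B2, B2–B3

Yes; width 2.

Vertex coverage: the bags together contain {1, 2, 3, 4, 5}, the full vertex set. Edge coverage: each edge of G has both endpoints in at least one bag. Running intersection: for every vertex, the bags containing it form a connected subtree. All three properties hold, so this is a valid tree decomposition of width max|bag| − 1 = 2, and hence tw(G) ≤ 2.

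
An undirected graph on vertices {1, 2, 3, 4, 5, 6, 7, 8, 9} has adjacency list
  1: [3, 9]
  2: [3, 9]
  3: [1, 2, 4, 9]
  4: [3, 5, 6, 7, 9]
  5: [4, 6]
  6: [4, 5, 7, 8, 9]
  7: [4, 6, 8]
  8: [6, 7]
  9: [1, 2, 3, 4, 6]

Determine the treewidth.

A width-2 tree decomposition is:
Bags: B1 = {6, 7, 8}  B2 = {4, 6, 7}  B3 = {4, 6, 9}  B4 = {3, 4, 9}  B5 = {4, 5, 6}  B6 = {1, 3, 9}  B7 = {2, 3, 9}
Tree: B1–B2, B2–B3, B3–B4, B2–B5, B4–B6, B4–B7
Every bag has size at most 3, so the width is 3 − 1 = 2 and tw(G) ≤ 2. Conversely, {6, 7, 8} is a clique of size 3, and the vertices of any clique must share a bag in every tree decomposition; so some bag has ≥ 3 vertices and tw(G) ≥ 2. Combining the bounds, tw(G) = 2.

2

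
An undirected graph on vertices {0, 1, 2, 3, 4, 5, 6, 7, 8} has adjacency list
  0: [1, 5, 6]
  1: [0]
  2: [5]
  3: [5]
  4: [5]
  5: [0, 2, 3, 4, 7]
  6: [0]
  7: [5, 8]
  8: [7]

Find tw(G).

1

A width-1 tree decomposition is:
Bags: B1 = {3, 5}  B2 = {5, 7}  B3 = {7, 8}  B4 = {0, 5}  B5 = {4, 5}  B6 = {0, 1}  B7 = {2, 5}  B8 = {0, 6}
Tree: B1–B2, B2–B3, B2–B4, B2–B5, B4–B6, B1–B7, B4–B8
Each bag holds 2 vertices, so the decomposition has width 1, which upper-bounds the treewidth. Any graph with an edge has treewidth ≥ 1, and G has the edge 3–5. Therefore the treewidth is 1.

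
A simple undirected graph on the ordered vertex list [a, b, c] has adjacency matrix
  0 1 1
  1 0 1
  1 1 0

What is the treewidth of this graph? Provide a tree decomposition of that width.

With just one bag of size 3, the width is 3 − 1 = 2, so tw(G) ≤ 2. For the lower bound, the 3 vertices {a, b, c} are pairwise adjacent, and any tree decomposition puts a clique entirely inside one bag — forcing width ≥ 2. The upper and lower bounds meet at 2, so that is the treewidth.

Treewidth 2.
One optimal decomposition is:
Bags: B1 = {a, b, c}
Tree: (single bag)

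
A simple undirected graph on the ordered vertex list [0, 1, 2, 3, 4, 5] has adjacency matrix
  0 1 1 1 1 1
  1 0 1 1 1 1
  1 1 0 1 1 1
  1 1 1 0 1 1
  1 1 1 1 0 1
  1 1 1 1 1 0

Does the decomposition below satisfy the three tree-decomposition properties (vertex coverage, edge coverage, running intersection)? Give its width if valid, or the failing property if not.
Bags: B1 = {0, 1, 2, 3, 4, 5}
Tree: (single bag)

Yes; width 5.

Checking the three conditions: (i) the bags cover all of {0, 1, 2, 3, 4, 5}; (ii) for each edge, some bag contains both endpoints; (iii) the bags containing any fixed vertex form a subtree. All hold, so the decomposition is valid with width 6 − 1 = 5.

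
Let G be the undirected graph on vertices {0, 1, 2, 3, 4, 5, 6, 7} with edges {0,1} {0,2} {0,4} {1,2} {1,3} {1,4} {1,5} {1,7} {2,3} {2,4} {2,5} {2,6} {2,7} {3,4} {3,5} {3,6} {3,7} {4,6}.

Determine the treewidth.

3

A width-3 tree decomposition is:
Bags: B1 = {1, 2, 3, 4}  B2 = {2, 3, 4, 6}  B3 = {1, 2, 3, 7}  B4 = {0, 1, 2, 4}  B5 = {1, 2, 3, 5}
Tree: B1–B2, B1–B3, B1–B4, B3–B5
Each bag holds 4 vertices, so the decomposition has width 3, which upper-bounds the treewidth. Conversely, {0, 1, 2, 4} is a clique of size 4, and the vertices of any clique must share a bag in every tree decomposition; so some bag has ≥ 4 vertices and tw(G) ≥ 3. Combining the bounds, tw(G) = 3.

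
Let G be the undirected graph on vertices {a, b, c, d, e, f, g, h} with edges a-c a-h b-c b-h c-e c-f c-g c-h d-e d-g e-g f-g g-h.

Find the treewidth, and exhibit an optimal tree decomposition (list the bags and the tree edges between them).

Treewidth 2.
One such decomposition:
Bags: B1 = {c, e, g}  B2 = {c, f, g}  B3 = {d, e, g}  B4 = {c, g, h}  B5 = {b, c, h}  B6 = {a, c, h}
Tree: B1–B2, B1–B3, B2–B4, B4–B5, B4–B6

Every bag has size at most 3, so the width is 3 − 1 = 2 and tw(G) ≤ 2. On the other hand G contains the 3-clique {d, e, g}. A clique must lie in a single bag of any decomposition, so no decomposition can have width below 2. Therefore the treewidth is 2.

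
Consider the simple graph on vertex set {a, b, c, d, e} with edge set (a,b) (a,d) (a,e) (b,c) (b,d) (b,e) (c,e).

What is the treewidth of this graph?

A width-2 tree decomposition is:
Bags: B1 = {a, b, e}  B2 = {a, b, d}  B3 = {b, c, e}
Tree: B1–B2, B1–B3
The largest bag has 3 vertices, giving width 2; this decomposition certifies tw(G) ≤ 2. Conversely, {a, b, d} is a clique of size 3, and the vertices of any clique must share a bag in every tree decomposition; so some bag has ≥ 3 vertices and tw(G) ≥ 2. The upper and lower bounds meet at 2, so that is the treewidth.

2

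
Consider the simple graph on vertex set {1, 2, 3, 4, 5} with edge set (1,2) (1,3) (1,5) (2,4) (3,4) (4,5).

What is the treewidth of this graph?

A width-2 tree decomposition is:
Bags: B1 = {1, 4, 5}  B2 = {1, 2, 4}  B3 = {1, 3, 4}
Tree: B1–B2, B2–B3
Each bag holds 3 vertices, so the decomposition has width 2, which upper-bounds the treewidth. For the lower bound, G contains the cycle 1–5–4–2–1, so G is not a forest; only forests have treewidth ≤ 1, hence tw(G) ≥ 2. Hence tw(G) = 2 exactly.

2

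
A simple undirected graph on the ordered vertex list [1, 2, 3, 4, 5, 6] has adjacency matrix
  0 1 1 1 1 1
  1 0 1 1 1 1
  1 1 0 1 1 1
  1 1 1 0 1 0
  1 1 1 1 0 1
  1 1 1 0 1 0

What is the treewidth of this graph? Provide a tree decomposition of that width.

Every bag has size at most 5, so the width is 5 − 1 = 4 and tw(G) ≤ 4. On the other hand G contains the 5-clique {1, 2, 3, 4, 5}. A clique must lie in a single bag of any decomposition, so no decomposition can have width below 4. The upper and lower bounds meet at 4, so that is the treewidth.

Treewidth 4.
One optimal decomposition is:
Bags: B1 = {1, 2, 3, 5, 6}  B2 = {1, 2, 3, 4, 5}
Tree: B1–B2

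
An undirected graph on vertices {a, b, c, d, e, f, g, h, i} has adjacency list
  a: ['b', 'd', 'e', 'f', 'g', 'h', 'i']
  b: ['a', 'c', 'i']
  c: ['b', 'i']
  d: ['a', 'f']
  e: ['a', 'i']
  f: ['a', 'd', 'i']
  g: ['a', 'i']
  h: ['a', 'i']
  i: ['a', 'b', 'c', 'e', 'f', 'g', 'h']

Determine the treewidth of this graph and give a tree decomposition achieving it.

The largest bag has 3 vertices, giving width 2; this decomposition certifies tw(G) ≤ 2. On the other hand G contains the 3-clique {a, d, f}. A clique must lie in a single bag of any decomposition, so no decomposition can have width below 2. Therefore the treewidth is 2.

Treewidth 2.
One such decomposition:
Bags: B1 = {a, b, i}  B2 = {a, e, i}  B3 = {b, c, i}  B4 = {a, f, i}  B5 = {a, g, i}  B6 = {a, h, i}  B7 = {a, d, f}
Tree: B1–B2, B1–B3, B1–B4, B2–B5, B1–B6, B4–B7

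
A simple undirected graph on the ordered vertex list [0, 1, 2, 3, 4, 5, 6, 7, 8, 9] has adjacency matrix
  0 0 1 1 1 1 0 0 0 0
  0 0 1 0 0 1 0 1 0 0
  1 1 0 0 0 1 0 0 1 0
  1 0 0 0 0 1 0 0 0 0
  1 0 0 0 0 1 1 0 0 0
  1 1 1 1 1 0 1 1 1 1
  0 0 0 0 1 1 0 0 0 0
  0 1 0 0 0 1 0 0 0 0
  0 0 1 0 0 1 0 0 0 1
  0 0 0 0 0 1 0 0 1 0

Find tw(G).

A width-2 tree decomposition is:
Bags: B1 = {0, 2, 5}  B2 = {0, 4, 5}  B3 = {1, 2, 5}  B4 = {2, 5, 8}  B5 = {1, 5, 7}  B6 = {5, 8, 9}  B7 = {4, 5, 6}  B8 = {0, 3, 5}
Tree: B1–B2, B1–B3, B1–B4, B3–B5, B4–B6, B2–B7, B2–B8
Every bag has size at most 3, so the width is 3 − 1 = 2 and tw(G) ≤ 2. For the lower bound, the 3 vertices {0, 2, 5} are pairwise adjacent, and any tree decomposition puts a clique entirely inside one bag — forcing width ≥ 2. Therefore the treewidth is 2.

2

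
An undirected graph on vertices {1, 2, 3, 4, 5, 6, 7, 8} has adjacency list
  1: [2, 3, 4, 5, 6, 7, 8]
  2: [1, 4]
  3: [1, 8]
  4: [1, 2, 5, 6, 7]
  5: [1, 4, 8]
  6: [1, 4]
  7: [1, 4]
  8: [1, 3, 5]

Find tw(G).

2

A width-2 tree decomposition is:
Bags: B1 = {1, 4, 6}  B2 = {1, 4, 5}  B3 = {1, 5, 8}  B4 = {1, 2, 4}  B5 = {1, 4, 7}  B6 = {1, 3, 8}
Tree: B1–B2, B2–B3, B2–B4, B4–B5, B3–B6
The largest bag has 3 vertices, giving width 2; this decomposition certifies tw(G) ≤ 2. Conversely, {1, 3, 8} is a clique of size 3, and the vertices of any clique must share a bag in every tree decomposition; so some bag has ≥ 3 vertices and tw(G) ≥ 2. Combining the bounds, tw(G) = 2.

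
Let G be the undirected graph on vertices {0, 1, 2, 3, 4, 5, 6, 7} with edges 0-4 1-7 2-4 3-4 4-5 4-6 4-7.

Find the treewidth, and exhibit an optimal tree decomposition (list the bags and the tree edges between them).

Treewidth 1.
One optimal decomposition is:
Bags: B1 = {4, 7}  B2 = {3, 4}  B3 = {0, 4}  B4 = {4, 6}  B5 = {2, 4}  B6 = {4, 5}  B7 = {1, 7}
Tree: B1–B2, B1–B3, B1–B4, B4–B5, B5–B6, B1–B7

The largest bag has 2 vertices, giving width 1; this decomposition certifies tw(G) ≤ 1. Any graph with an edge has treewidth ≥ 1, and G has the edge 7–4. Therefore the treewidth is 1.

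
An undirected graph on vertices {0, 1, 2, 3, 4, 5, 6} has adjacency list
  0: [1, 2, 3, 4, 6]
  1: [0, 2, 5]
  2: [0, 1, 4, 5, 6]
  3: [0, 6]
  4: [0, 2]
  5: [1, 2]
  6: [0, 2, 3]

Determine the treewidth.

2

A width-2 tree decomposition is:
Bags: B1 = {0, 1, 2}  B2 = {0, 2, 4}  B3 = {1, 2, 5}  B4 = {0, 2, 6}  B5 = {0, 3, 6}
Tree: B1–B2, B1–B3, B1–B4, B4–B5
Every bag has size at most 3, so the width is 3 − 1 = 2 and tw(G) ≤ 2. On the other hand G contains the 3-clique {0, 1, 2}. A clique must lie in a single bag of any decomposition, so no decomposition can have width below 2. Hence tw(G) = 2 exactly.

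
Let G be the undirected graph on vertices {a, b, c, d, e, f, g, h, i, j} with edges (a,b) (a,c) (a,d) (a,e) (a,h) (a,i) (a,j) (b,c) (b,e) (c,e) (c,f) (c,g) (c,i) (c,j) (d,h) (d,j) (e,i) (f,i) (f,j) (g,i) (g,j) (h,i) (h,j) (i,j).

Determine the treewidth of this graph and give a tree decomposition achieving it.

Each bag holds 4 vertices, so the decomposition has width 3, which upper-bounds the treewidth. On the other hand G contains the 4-clique {a, d, h, j}. A clique must lie in a single bag of any decomposition, so no decomposition can have width below 3. Combining the bounds, tw(G) = 3.

Treewidth 3.
One optimal decomposition is:
Bags: B1 = {a, c, i, j}  B2 = {a, c, e, i}  B3 = {a, b, c, e}  B4 = {c, f, i, j}  B5 = {a, h, i, j}  B6 = {c, g, i, j}  B7 = {a, d, h, j}
Tree: B1–B2, B2–B3, B1–B4, B1–B5, B4–B6, B5–B7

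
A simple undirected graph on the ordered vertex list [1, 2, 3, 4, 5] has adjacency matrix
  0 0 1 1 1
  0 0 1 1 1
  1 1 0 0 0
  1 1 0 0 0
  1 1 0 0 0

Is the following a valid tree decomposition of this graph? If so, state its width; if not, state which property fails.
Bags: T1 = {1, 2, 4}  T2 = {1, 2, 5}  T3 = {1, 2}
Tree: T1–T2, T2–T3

A tree decomposition must satisfy three properties: every vertex lies in some bag; for every edge, both endpoints lie together in some bag; and for every vertex, the bags containing it form a connected subtree. Here vertex 3 appears in no bag, so the decomposition is invalid.

No — vertex 3 appears in no bag.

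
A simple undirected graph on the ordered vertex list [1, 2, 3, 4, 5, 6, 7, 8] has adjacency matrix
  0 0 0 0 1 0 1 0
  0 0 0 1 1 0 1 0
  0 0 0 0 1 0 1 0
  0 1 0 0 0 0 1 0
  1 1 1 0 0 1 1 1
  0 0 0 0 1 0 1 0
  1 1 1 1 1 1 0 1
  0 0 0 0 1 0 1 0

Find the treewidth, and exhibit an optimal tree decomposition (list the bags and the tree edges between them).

The largest bag has 3 vertices, giving width 2; this decomposition certifies tw(G) ≤ 2. For the lower bound, the 3 vertices {2, 4, 7} are pairwise adjacent, and any tree decomposition puts a clique entirely inside one bag — forcing width ≥ 2. The upper and lower bounds meet at 2, so that is the treewidth.

Treewidth 2.
One optimal decomposition is:
Bags: B1 = {5, 7, 8}  B2 = {2, 5, 7}  B3 = {3, 5, 7}  B4 = {2, 4, 7}  B5 = {5, 6, 7}  B6 = {1, 5, 7}
Tree: B1–B2, B1–B3, B2–B4, B1–B5, B3–B6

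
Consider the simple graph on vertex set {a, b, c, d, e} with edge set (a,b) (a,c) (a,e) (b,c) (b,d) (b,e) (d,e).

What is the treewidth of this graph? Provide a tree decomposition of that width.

The largest bag has 3 vertices, giving width 2; this decomposition certifies tw(G) ≤ 2. Conversely, {b, d, e} is a clique of size 3, and the vertices of any clique must share a bag in every tree decomposition; so some bag has ≥ 3 vertices and tw(G) ≥ 2. Combining the bounds, tw(G) = 2.

Treewidth 2.
One optimal decomposition is:
Bags: B1 = {a, b, e}  B2 = {a, b, c}  B3 = {b, d, e}
Tree: B1–B2, B1–B3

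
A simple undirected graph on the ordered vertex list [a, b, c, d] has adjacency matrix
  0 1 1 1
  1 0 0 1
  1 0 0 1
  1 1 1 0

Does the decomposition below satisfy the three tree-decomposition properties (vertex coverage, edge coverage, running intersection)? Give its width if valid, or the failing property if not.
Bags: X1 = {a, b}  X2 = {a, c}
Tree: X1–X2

A tree decomposition must satisfy three properties: every vertex lies in some bag; for every edge, both endpoints lie together in some bag; and for every vertex, the bags containing it form a connected subtree. Here vertex d appears in no bag, so the decomposition is invalid.

No — vertex d appears in no bag.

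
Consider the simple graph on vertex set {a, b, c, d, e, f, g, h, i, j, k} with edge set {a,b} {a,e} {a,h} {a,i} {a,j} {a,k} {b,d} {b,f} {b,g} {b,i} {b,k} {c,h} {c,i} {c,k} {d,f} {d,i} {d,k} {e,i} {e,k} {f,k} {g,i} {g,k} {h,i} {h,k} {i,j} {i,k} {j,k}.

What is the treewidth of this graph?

A width-3 tree decomposition is:
Bags: B1 = {a, b, i, k}  B2 = {a, e, i, k}  B3 = {a, h, i, k}  B4 = {b, g, i, k}  B5 = {b, d, i, k}  B6 = {c, h, i, k}  B7 = {a, i, j, k}  B8 = {b, d, f, k}
Tree: B1–B2, B1–B3, B1–B4, B1–B5, B3–B6, B2–B7, B5–B8
The largest bag has 4 vertices, giving width 3; this decomposition certifies tw(G) ≤ 3. For the lower bound, the 4 vertices {b, d, f, k} are pairwise adjacent, and any tree decomposition puts a clique entirely inside one bag — forcing width ≥ 3. The upper and lower bounds meet at 3, so that is the treewidth.

3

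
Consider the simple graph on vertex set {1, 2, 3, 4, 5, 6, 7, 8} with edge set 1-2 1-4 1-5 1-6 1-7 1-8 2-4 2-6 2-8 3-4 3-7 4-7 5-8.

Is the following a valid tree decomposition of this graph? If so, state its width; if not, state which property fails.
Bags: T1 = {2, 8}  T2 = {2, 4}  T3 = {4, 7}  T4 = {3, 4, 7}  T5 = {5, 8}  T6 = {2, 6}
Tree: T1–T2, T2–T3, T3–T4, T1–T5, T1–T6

No — vertex 1 appears in no bag.

A tree decomposition must satisfy three properties: every vertex lies in some bag; for every edge, both endpoints lie together in some bag; and for every vertex, the bags containing it form a connected subtree. Here vertex 1 appears in no bag, so the decomposition is invalid.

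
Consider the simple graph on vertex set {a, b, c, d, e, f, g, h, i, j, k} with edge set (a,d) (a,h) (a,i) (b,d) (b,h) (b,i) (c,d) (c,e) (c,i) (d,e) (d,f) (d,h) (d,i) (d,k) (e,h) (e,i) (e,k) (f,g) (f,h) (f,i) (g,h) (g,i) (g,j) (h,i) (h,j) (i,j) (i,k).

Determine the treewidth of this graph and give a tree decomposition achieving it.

The largest bag has 4 vertices, giving width 3; this decomposition certifies tw(G) ≤ 3. On the other hand G contains the 4-clique {d, e, h, i}. A clique must lie in a single bag of any decomposition, so no decomposition can have width below 3. Therefore the treewidth is 3.

Treewidth 3.
One such decomposition:
Bags: B1 = {d, e, i, k}  B2 = {d, e, h, i}  B3 = {c, d, e, i}  B4 = {d, f, h, i}  B5 = {f, g, h, i}  B6 = {a, d, h, i}  B7 = {b, d, h, i}  B8 = {g, h, i, j}
Tree: B1–B2, B1–B3, B2–B4, B4–B5, B2–B6, B6–B7, B5–B8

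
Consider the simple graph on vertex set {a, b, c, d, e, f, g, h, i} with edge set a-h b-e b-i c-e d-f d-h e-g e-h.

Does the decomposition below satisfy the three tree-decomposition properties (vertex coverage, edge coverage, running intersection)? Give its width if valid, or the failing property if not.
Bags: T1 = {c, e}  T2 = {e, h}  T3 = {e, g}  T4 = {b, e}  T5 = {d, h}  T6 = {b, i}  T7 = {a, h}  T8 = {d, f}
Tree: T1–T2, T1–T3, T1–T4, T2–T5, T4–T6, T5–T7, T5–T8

Yes; width 1.

Every vertex of G appears in some bag (union = {a, b, c, d, e, f, g, h, i}); every edge is covered by a bag; and for each vertex v the set of bags containing v is connected in the bag tree. The decomposition is therefore valid. The largest bag has 2 vertices, so the width is 1.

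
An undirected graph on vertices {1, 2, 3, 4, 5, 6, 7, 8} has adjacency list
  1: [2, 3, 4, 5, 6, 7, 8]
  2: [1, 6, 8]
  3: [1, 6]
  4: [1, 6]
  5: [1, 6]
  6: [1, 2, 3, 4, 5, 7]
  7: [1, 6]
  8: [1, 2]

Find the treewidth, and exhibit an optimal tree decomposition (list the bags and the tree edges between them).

The largest bag has 3 vertices, giving width 2; this decomposition certifies tw(G) ≤ 2. Conversely, {1, 2, 8} is a clique of size 3, and the vertices of any clique must share a bag in every tree decomposition; so some bag has ≥ 3 vertices and tw(G) ≥ 2. Combining the bounds, tw(G) = 2.

Treewidth 2.
Bags: B1 = {1, 5, 6}  B2 = {1, 2, 6}  B3 = {1, 2, 8}  B4 = {1, 6, 7}  B5 = {1, 3, 6}  B6 = {1, 4, 6}
Tree: B1–B2, B2–B3, B1–B4, B1–B5, B5–B6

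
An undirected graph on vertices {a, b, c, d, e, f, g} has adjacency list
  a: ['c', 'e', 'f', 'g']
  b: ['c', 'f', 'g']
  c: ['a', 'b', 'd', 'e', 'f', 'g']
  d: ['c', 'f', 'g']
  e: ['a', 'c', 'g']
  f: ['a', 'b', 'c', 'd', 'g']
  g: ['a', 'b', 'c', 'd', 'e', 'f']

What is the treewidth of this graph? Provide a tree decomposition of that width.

Every bag has size at most 4, so the width is 4 − 1 = 3 and tw(G) ≤ 3. For the lower bound, the 4 vertices {a, c, e, g} are pairwise adjacent, and any tree decomposition puts a clique entirely inside one bag — forcing width ≥ 3. Combining the bounds, tw(G) = 3.

Treewidth 3.
One such decomposition:
Bags: B1 = {c, d, f, g}  B2 = {a, c, f, g}  B3 = {a, c, e, g}  B4 = {b, c, f, g}
Tree: B1–B2, B2–B3, B1–B4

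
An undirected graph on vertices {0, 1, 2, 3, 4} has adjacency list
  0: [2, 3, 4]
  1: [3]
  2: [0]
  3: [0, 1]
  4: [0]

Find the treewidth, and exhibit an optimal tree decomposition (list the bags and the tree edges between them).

Treewidth 1.
One optimal decomposition is:
Bags: B1 = {0, 4}  B2 = {0, 2}  B3 = {0, 3}  B4 = {1, 3}
Tree: B1–B2, B2–B3, B3–B4

Every bag has size at most 2, so the width is 2 − 1 = 1 and tw(G) ≤ 1. G has an edge, so its treewidth is at least 1. Hence tw(G) = 1 exactly.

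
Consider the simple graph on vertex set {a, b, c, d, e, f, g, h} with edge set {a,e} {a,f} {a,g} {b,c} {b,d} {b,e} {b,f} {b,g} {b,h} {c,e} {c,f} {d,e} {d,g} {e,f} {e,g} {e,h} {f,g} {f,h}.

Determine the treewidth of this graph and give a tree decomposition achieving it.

Treewidth 3.
One optimal decomposition is:
Bags: B1 = {b, e, f, g}  B2 = {b, e, f, h}  B3 = {b, c, e, f}  B4 = {a, e, f, g}  B5 = {b, d, e, g}
Tree: B1–B2, B2–B3, B1–B4, B1–B5

Every bag has size at most 4, so the width is 4 − 1 = 3 and tw(G) ≤ 3. On the other hand G contains the 4-clique {b, d, e, g}. A clique must lie in a single bag of any decomposition, so no decomposition can have width below 3. Therefore the treewidth is 3.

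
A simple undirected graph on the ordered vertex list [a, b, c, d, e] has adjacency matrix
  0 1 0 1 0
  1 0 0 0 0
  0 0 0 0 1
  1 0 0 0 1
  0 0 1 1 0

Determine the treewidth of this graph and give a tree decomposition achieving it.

Treewidth 1.
One optimal decomposition is:
Bags: B1 = {c, e}  B2 = {d, e}  B3 = {a, d}  B4 = {a, b}
Tree: B1–B2, B2–B3, B3–B4

Each bag holds 2 vertices, so the decomposition has width 1, which upper-bounds the treewidth. G has an edge, so its treewidth is at least 1. Therefore the treewidth is 1.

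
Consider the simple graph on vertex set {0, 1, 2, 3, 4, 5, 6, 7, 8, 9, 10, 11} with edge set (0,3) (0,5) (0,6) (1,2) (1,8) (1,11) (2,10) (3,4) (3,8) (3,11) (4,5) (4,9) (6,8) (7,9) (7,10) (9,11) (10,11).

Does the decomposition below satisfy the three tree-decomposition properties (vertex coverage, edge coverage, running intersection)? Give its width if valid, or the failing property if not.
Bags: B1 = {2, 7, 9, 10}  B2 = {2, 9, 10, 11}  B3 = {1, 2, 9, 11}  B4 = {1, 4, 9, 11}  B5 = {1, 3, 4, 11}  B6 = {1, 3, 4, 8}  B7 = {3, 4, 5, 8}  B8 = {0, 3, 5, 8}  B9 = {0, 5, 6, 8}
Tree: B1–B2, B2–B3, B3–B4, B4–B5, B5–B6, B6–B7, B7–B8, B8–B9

Yes; width 3.

Checking the three conditions: (i) the bags cover all of {0, 1, 2, 3, 4, 5, 6, 7, 8, 9, 10, 11}; (ii) for each edge, some bag contains both endpoints; (iii) the bags containing any fixed vertex form a subtree. All hold, so the decomposition is valid with width 4 − 1 = 3.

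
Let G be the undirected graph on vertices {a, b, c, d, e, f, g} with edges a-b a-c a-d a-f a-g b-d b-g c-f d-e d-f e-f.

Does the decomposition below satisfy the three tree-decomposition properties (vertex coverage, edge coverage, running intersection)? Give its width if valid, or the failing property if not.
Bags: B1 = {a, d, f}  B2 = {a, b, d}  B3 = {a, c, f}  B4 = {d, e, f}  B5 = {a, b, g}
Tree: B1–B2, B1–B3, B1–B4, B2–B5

Vertex coverage: the bags together contain {a, b, c, d, e, f, g}, the full vertex set. Edge coverage: each edge of G has both endpoints in at least one bag. Running intersection: for every vertex, the bags containing it form a connected subtree. All three properties hold, so this is a valid tree decomposition of width max|bag| − 1 = 2, and hence tw(G) ≤ 2.

Yes; width 2.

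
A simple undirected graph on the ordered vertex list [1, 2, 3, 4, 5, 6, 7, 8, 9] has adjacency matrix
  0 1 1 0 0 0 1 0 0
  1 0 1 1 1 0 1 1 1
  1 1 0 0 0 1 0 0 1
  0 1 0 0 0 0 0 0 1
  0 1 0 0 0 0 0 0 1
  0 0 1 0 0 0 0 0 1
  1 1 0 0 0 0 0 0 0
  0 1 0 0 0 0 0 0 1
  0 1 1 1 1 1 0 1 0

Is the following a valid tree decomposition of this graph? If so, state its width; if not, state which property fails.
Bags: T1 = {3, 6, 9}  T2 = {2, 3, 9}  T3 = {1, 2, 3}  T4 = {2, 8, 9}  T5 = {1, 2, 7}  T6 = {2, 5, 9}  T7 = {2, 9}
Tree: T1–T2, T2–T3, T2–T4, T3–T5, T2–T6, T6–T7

A tree decomposition must satisfy three properties: every vertex lies in some bag; for every edge, both endpoints lie together in some bag; and for every vertex, the bags containing it form a connected subtree. Here vertex 4 appears in no bag, so the decomposition is invalid.

No — vertex 4 appears in no bag.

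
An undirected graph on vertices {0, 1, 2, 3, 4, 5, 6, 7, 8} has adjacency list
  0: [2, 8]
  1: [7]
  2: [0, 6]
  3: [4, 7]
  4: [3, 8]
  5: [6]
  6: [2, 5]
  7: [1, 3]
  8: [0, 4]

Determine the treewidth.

1

A width-1 tree decomposition is:
Bags: B1 = {1, 7}  B2 = {3, 7}  B3 = {3, 4}  B4 = {4, 8}  B5 = {0, 8}  B6 = {0, 2}  B7 = {2, 6}  B8 = {5, 6}
Tree: B1–B2, B2–B3, B3–B4, B4–B5, B5–B6, B6–B7, B7–B8
The largest bag has 2 vertices, giving width 1; this decomposition certifies tw(G) ≤ 1. Since G has at least one edge (e.g. 1–7), it is not an edgeless graph, so tw(G) ≥ 1. Hence tw(G) = 1 exactly.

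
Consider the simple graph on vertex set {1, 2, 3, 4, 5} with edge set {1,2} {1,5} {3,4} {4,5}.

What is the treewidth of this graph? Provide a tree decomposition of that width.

Treewidth 1.
One such decomposition:
Bags: B1 = {1, 5}  B2 = {4, 5}  B3 = {3, 4}  B4 = {1, 2}
Tree: B1–B2, B2–B3, B1–B4

Each bag holds 2 vertices, so the decomposition has width 1, which upper-bounds the treewidth. G has an edge, so its treewidth is at least 1. Hence tw(G) = 1 exactly.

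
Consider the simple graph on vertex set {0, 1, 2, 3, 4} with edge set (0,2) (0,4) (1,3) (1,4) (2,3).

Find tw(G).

2

A width-2 tree decomposition is:
Bags: B1 = {0, 2, 4}  B2 = {2, 3, 4}  B3 = {1, 3, 4}
Tree: B1–B2, B2–B3
The largest bag has 3 vertices, giving width 2; this decomposition certifies tw(G) ≤ 2. The edges 4–0–2–3–1–4 form a cycle, so G is not a tree and its treewidth is at least 2. Therefore the treewidth is 2.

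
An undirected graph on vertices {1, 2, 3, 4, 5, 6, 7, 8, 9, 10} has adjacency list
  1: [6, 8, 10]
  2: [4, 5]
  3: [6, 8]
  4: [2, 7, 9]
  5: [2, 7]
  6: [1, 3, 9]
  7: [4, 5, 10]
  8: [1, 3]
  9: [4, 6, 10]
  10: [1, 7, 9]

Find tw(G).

A width-2 tree decomposition is:
Bags: B1 = {2, 5, 7}  B2 = {2, 4, 7}  B3 = {4, 7, 10}  B4 = {4, 9, 10}  B5 = {1, 9, 10}  B6 = {1, 6, 9}  B7 = {1, 6, 8}  B8 = {3, 6, 8}
Tree: B1–B2, B2–B3, B3–B4, B4–B5, B5–B6, B6–B7, B7–B8
Every bag has size at most 3, so the width is 3 − 1 = 2 and tw(G) ≤ 2. The edges 5–2–4–7–5 form a cycle, so G is not a tree and its treewidth is at least 2. The upper and lower bounds meet at 2, so that is the treewidth.

2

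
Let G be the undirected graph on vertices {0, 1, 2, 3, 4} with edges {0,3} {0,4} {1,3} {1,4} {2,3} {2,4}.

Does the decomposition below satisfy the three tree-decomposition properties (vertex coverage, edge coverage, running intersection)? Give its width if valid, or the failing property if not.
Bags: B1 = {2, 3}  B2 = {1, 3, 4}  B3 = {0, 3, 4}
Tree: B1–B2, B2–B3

A tree decomposition must satisfy three properties: every vertex lies in some bag; for every edge, both endpoints lie together in some bag; and for every vertex, the bags containing it form a connected subtree. Here edge (4,2) lies in no bag, so the decomposition is invalid.

No — edge (4,2) lies in no bag.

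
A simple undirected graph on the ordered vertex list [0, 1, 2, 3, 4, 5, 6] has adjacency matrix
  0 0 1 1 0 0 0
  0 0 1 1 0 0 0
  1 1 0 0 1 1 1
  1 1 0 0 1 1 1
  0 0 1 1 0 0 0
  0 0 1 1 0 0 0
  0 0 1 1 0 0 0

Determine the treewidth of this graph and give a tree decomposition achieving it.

Each bag holds 3 vertices, so the decomposition has width 2, which upper-bounds the treewidth. Since 3–0–2–5–3 is a cycle in G, G is not acyclic. Forests are exactly the graphs of treewidth ≤ 1, so tw(G) ≥ 2. The upper and lower bounds meet at 2, so that is the treewidth.

Treewidth 2.
One such decomposition:
Bags: B1 = {0, 2, 3}  B2 = {2, 3, 5}  B3 = {1, 2, 3}  B4 = {2, 3, 4}  B5 = {2, 3, 6}
Tree: B1–B2, B2–B3, B3–B4, B4–B5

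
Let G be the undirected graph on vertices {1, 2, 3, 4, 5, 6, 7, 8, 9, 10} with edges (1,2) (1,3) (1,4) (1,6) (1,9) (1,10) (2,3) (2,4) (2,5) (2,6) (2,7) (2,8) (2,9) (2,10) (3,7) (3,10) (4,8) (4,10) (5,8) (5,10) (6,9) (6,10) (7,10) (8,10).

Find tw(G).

3

A width-3 tree decomposition is:
Bags: B1 = {2, 4, 8, 10}  B2 = {1, 2, 4, 10}  B3 = {1, 2, 6, 10}  B4 = {2, 5, 8, 10}  B5 = {1, 2, 6, 9}  B6 = {1, 2, 3, 10}  B7 = {2, 3, 7, 10}
Tree: B1–B2, B2–B3, B1–B4, B3–B5, B3–B6, B6–B7
Each bag holds 4 vertices, so the decomposition has width 3, which upper-bounds the treewidth. On the other hand G contains the 4-clique {1, 2, 6, 9}. A clique must lie in a single bag of any decomposition, so no decomposition can have width below 3. Hence tw(G) = 3 exactly.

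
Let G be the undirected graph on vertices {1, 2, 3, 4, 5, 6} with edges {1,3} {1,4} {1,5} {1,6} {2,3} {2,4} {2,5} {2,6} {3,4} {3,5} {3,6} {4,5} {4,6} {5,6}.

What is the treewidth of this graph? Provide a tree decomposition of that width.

The largest bag has 5 vertices, giving width 4; this decomposition certifies tw(G) ≤ 4. On the other hand G contains the 5-clique {1, 3, 4, 5, 6}. A clique must lie in a single bag of any decomposition, so no decomposition can have width below 4. Hence tw(G) = 4 exactly.

Treewidth 4.
One optimal decomposition is:
Bags: B1 = {1, 3, 4, 5, 6}  B2 = {2, 3, 4, 5, 6}
Tree: B1–B2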